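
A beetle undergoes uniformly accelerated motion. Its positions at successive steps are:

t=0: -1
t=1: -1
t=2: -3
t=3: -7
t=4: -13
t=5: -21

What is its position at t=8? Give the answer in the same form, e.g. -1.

-57

Successive displacements: +0, -2, -4, -6, -8 — each changes by -2.
step 6: -21 − 10 → -31
step 7: -31 − 12 → -43
step 8: -43 − 14 → -57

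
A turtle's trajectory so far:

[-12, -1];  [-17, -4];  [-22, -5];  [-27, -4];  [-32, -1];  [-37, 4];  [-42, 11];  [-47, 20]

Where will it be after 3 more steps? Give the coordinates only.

[-62, 59]

Successive displacements: [-5, -3], [-5, -1], [-5, +1], [-5, +3], [-5, +5], [-5, +7], [-5, +9] — each changes by [+0, +2].
step 8: [-47, 20] + [-5, +11] → [-52, 31]
step 9: [-52, 31] + [-5, +13] → [-57, 44]
step 10: [-57, 44] + [-5, +15] → [-62, 59]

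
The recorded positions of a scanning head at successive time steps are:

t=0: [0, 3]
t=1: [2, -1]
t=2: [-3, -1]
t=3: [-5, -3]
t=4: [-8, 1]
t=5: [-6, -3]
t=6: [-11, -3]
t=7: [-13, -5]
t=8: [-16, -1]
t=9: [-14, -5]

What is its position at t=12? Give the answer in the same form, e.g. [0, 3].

[-24, -3]

Step-to-step displacements: [+2, -4], [-5, +0], [-2, -2], [-3, +4], [+2, -4], [-5, +0], [-2, -2], [-3, +4], [+2, -4] — a repeating cycle of length 4.
step 10: apply [-5, +0] → [-19, -5]
step 11: apply [-2, -2] → [-21, -7]
step 12: apply [-3, +4] → [-24, -3]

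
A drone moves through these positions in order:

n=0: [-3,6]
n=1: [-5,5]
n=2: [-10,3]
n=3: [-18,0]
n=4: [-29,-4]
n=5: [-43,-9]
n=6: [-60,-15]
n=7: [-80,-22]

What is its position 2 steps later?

[-129,-39]

First differences are [-2,-1], [-5,-2], [-8,-3], [-11,-4], [-14,-5], [-17,-6], [-20,-7]; their common second difference is [-3,-1] (constant acceleration).
step 8: [-80,-22] + [-23,-8] → [-103,-30]
step 9: [-103,-30] + [-26,-9] → [-129,-39]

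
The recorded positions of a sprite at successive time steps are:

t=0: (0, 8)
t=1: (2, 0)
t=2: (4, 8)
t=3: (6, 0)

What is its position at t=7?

First: linear, +2 per step → 14 at step 7.
Second: cycles through 8, 0 every 2 steps. Step 7 lands at position 1 of the cycle → 0.

(14, 0)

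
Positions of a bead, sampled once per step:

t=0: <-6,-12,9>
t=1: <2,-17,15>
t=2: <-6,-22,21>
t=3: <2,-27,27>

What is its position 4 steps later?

The first coordinate repeats the cycle [-6, 2] with period 2; step 7 mod 2 = 1, giving 2.
The second coordinate changes by -5 each step, so at step 7 it is -12 + 7·(-5) = -47.
The third coordinate changes by +6 each step, so at step 7 it is 9 + 7·(6) = 51.

<2,-47,51>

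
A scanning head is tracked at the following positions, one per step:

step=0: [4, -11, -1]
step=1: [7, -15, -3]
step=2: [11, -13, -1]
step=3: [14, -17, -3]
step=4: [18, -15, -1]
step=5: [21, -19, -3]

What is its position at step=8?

Step-to-step displacements: [+3, -4, -2], [+4, +2, +2], [+3, -4, -2], [+4, +2, +2], [+3, -4, -2] — a repeating cycle of length 2.
step 6: apply [+4, +2, +2] → [25, -17, -1]
step 7: apply [+3, -4, -2] → [28, -21, -3]
step 8: apply [+4, +2, +2] → [32, -19, -1]

[32, -19, -1]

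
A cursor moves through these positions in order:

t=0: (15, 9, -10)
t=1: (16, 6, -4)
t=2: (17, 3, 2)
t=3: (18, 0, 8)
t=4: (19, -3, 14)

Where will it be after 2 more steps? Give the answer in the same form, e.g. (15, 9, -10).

Constant displacement of (+1, -3, +6) per step.
step 5: (19, -3, 14) + (+1, -3, +6) → (20, -6, 20)
step 6: (20, -6, 20) + (+1, -3, +6) → (21, -9, 26)

(21, -9, 26)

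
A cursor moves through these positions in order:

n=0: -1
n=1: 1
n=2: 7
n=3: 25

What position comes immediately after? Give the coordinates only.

79

Step-to-step displacements: +2, +6, +18; each is 3× the previous.
step 4: 25 + 54 → 79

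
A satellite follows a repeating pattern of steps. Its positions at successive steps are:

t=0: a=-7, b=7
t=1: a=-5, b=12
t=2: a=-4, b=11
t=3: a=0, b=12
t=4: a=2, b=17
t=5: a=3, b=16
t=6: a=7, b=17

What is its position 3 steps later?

Step-to-step displacements: (+2, +5), (+1, -1), (+4, +1), (+2, +5), (+1, -1), (+4, +1) — a repeating cycle of length 3.
step 7: apply (+2, +5) → a=9, b=22
step 8: apply (+1, -1) → a=10, b=21
step 9: apply (+4, +1) → a=14, b=22

a=14, b=22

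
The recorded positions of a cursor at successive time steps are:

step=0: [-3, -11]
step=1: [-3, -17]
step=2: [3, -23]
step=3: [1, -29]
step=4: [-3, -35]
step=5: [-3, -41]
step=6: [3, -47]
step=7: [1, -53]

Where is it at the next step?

[-3, -59]

First: cycles through -3, -3, 3, 1 every 4 steps. Step 8 lands at position 0 of the cycle → -3.
Second: linear, -6 per step → -59 at step 8.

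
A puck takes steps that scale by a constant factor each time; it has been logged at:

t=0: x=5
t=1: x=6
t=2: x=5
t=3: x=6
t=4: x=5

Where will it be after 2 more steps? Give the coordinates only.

x=5

Step-to-step displacements: +1, -1, +1, -1; each is -1× the previous.
step 5: 5 + 1 → x=6
step 6: 6 − 1 → x=5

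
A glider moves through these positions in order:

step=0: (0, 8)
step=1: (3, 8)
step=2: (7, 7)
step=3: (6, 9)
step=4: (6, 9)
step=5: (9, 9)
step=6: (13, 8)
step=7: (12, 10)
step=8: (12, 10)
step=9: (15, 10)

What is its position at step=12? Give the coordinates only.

Differencing gives (+3, +0), (+4, -1), (-1, +2), (+0, +0), (+3, +0), (+4, -1), (-1, +2), (+0, +0), (+3, +0). This is the pattern (+3, +0), (+4, -1), (-1, +2), (+0, +0) repeated.
step 10: apply (+4, -1) → (19, 9)
step 11: apply (-1, +2) → (18, 11)
step 12: apply (+0, +0) → (18, 11)

(18, 11)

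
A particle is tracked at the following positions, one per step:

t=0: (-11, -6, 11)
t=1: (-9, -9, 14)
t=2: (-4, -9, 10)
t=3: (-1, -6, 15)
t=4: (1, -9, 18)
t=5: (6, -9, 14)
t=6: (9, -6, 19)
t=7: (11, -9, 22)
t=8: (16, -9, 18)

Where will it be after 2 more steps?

(21, -9, 26)

Step-to-step displacements: (+2, -3, +3), (+5, +0, -4), (+3, +3, +5), (+2, -3, +3), (+5, +0, -4), (+3, +3, +5), (+2, -3, +3), (+5, +0, -4) — a repeating cycle of length 3.
step 9: apply (+3, +3, +5) → (19, -6, 23)
step 10: apply (+2, -3, +3) → (21, -9, 26)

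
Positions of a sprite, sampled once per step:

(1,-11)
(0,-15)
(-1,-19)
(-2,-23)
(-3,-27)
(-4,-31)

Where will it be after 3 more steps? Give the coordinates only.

(-7,-43)

The position changes by (-1,-4) every step.
step 6: (-4,-31) + (-1,-4) → (-5,-35)
step 7: (-5,-35) + (-1,-4) → (-6,-39)
step 8: (-6,-39) + (-1,-4) → (-7,-43)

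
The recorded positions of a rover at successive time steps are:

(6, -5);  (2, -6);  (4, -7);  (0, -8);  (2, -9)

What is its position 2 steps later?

The moves between consecutive positions are (-4, -1), (+2, -1), (-4, -1), (+2, -1); they repeat the 2-cycle [(-4, -1), (+2, -1)].
step 5: apply (-4, -1) → (-2, -10)
step 6: apply (+2, -1) → (0, -11)

(0, -11)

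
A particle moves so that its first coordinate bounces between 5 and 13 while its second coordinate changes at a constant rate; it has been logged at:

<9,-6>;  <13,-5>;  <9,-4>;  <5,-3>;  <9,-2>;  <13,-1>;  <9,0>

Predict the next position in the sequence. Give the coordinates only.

The first coordinate reflects between 5 and 13, moving 4 per step.
  step 7: 9 → 5
The second coordinate changes by +1 each step: at step 7 it is 1.

<5,1>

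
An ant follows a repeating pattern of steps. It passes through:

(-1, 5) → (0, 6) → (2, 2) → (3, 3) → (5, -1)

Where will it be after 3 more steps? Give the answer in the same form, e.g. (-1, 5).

(9, -3)

Differencing gives (+1, +1), (+2, -4), (+1, +1), (+2, -4). This is the pattern (+1, +1), (+2, -4) repeated.
step 5: apply (+1, +1) → (6, 0)
step 6: apply (+2, -4) → (8, -4)
step 7: apply (+1, +1) → (9, -3)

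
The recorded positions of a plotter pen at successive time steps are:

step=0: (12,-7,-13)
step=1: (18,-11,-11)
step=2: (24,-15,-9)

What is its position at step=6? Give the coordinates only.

The position changes by (+6,-4,+2) every step.
step 3: (24,-15,-9) + (+6,-4,+2) → (30,-19,-7)
step 4: (30,-19,-7) + (+6,-4,+2) → (36,-23,-5)
step 5: (36,-23,-5) + (+6,-4,+2) → (42,-27,-3)
step 6: (42,-27,-3) + (+6,-4,+2) → (48,-31,-1)

(48,-31,-1)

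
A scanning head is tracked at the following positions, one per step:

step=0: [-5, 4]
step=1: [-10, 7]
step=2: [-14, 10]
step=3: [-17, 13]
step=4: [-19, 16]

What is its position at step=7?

Taking differences between consecutive positions: [-5, +3], [-4, +3], [-3, +3], [-2, +3]. These grow by [+1, +0] each step.
step 5: [-19, 16] + [-1, +3] → [-20, 19]
step 6: [-20, 19] + [+0, +3] → [-20, 22]
step 7: [-20, 22] + [+1, +3] → [-19, 25]

[-19, 25]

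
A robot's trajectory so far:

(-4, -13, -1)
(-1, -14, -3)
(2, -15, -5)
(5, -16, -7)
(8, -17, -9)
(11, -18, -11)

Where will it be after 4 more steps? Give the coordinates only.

Constant displacement of (+3, -1, -2) per step.
step 6: (11, -18, -11) + (+3, -1, -2) → (14, -19, -13)
step 7: (14, -19, -13) + (+3, -1, -2) → (17, -20, -15)
step 8: (17, -20, -15) + (+3, -1, -2) → (20, -21, -17)
step 9: (20, -21, -17) + (+3, -1, -2) → (23, -22, -19)

(23, -22, -19)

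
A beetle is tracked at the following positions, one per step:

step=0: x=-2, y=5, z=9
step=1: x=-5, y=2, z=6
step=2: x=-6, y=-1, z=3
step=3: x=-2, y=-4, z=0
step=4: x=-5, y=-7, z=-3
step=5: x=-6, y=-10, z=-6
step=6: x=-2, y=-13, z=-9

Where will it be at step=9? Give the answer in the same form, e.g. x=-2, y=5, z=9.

x=-2, y=-22, z=-18

The x coordinate repeats the cycle [-2, -5, -6] with period 3; step 9 mod 3 = 0, giving -2.
The y coordinate changes by -3 each step, so at step 9 it is 5 + 9·(-3) = -22.
The z coordinate changes by -3 each step, so at step 9 it is 9 + 9·(-3) = -18.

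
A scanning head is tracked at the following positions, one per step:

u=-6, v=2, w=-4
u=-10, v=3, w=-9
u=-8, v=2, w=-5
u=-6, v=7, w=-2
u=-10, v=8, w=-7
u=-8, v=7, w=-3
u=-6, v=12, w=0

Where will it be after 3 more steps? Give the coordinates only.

u=-6, v=17, w=2

Differencing gives (-4, +1, -5), (+2, -1, +4), (+2, +5, +3), (-4, +1, -5), (+2, -1, +4), (+2, +5, +3). This is the pattern (-4, +1, -5), (+2, -1, +4), (+2, +5, +3) repeated.
step 7: apply (-4, +1, -5) → u=-10, v=13, w=-5
step 8: apply (+2, -1, +4) → u=-8, v=12, w=-1
step 9: apply (+2, +5, +3) → u=-6, v=17, w=2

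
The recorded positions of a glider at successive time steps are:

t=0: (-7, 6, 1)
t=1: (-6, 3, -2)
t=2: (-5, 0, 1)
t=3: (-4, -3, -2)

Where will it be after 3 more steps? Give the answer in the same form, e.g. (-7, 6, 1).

The first coordinate changes by +1 each step, so at step 6 it is -7 + 6·(1) = -1.
The second coordinate changes by -3 each step, so at step 6 it is 6 + 6·(-3) = -12.
The third coordinate repeats the cycle [1, -2] with period 2; step 6 mod 2 = 0, giving 1.

(-1, -12, 1)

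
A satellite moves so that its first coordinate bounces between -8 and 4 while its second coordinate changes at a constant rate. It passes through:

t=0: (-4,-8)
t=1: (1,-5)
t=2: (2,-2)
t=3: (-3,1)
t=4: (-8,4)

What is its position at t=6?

The first coordinate reflects between -8 and 4, moving 5 per step.
  step 5: -8 → -3
  step 6: -3 → 2
The second coordinate changes by +3 each step: at step 6 it is 10.

(2,10)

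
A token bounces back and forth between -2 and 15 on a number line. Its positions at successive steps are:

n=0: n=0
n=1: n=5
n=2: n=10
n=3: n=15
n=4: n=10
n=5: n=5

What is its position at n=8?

The value travels 5 per step and bounces off the walls at -2 and 15.
  step 6: 5 → 0
  step 7: 0 → 1
  step 8: 1 → 6

n=6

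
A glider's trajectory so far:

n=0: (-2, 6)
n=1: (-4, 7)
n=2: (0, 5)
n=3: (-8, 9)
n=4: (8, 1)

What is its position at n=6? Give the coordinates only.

(40, -15)

Consecutive displacements (-2, +1), (+4, -2), (-8, +4), (+16, -8) scale by a factor of -2 each step.
step 5: (8, 1) + (-32, +16) → (-24, 17)
step 6: (-24, 17) + (+64, -32) → (40, -15)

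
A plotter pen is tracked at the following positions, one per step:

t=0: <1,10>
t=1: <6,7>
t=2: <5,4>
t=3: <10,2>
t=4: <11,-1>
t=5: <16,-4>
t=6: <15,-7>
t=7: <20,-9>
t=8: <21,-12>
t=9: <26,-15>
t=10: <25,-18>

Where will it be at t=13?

<36,-26>

Differencing gives <+5,-3>, <-1,-3>, <+5,-2>, <+1,-3>, <+5,-3>, <-1,-3>, <+5,-2>, <+1,-3>, <+5,-3>, <-1,-3>. This is the pattern <+5,-3>, <-1,-3>, <+5,-2>, <+1,-3> repeated.
step 11: apply <+5,-2> → <30,-20>
step 12: apply <+1,-3> → <31,-23>
step 13: apply <+5,-3> → <36,-26>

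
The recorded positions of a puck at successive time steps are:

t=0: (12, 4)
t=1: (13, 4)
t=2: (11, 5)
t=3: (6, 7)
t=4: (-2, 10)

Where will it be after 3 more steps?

First differences are (+1, +0), (-2, +1), (-5, +2), (-8, +3); their common second difference is (-3, +1) (constant acceleration).
step 5: (-2, 10) + (-11, +4) → (-13, 14)
step 6: (-13, 14) + (-14, +5) → (-27, 19)
step 7: (-27, 19) + (-17, +6) → (-44, 25)

(-44, 25)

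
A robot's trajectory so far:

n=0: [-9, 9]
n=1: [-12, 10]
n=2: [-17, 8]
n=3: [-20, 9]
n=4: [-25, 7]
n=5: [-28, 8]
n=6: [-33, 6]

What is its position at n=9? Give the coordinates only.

The moves between consecutive positions are [-3, +1], [-5, -2], [-3, +1], [-5, -2], [-3, +1], [-5, -2]; they repeat the 2-cycle [[-3, +1], [-5, -2]].
step 7: apply [-3, +1] → [-36, 7]
step 8: apply [-5, -2] → [-41, 5]
step 9: apply [-3, +1] → [-44, 6]

[-44, 6]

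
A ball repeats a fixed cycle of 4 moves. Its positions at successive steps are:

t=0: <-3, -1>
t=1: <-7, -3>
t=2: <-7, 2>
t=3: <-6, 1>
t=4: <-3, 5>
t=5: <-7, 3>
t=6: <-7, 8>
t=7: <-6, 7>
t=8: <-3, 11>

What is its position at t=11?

<-6, 13>

Differencing gives <-4, -2>, <+0, +5>, <+1, -1>, <+3, +4>, <-4, -2>, <+0, +5>, <+1, -1>, <+3, +4>. This is the pattern <-4, -2>, <+0, +5>, <+1, -1>, <+3, +4> repeated.
step 9: apply <-4, -2> → <-7, 9>
step 10: apply <+0, +5> → <-7, 14>
step 11: apply <+1, -1> → <-6, 13>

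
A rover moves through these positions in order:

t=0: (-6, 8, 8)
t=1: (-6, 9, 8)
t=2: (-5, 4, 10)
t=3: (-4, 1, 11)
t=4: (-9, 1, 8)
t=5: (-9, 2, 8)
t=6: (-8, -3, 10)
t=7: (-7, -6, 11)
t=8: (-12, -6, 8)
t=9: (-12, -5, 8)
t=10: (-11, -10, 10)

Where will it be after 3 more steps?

(-15, -12, 8)

Step-to-step displacements: (+0, +1, +0), (+1, -5, +2), (+1, -3, +1), (-5, +0, -3), (+0, +1, +0), (+1, -5, +2), (+1, -3, +1), (-5, +0, -3), (+0, +1, +0), (+1, -5, +2) — a repeating cycle of length 4.
step 11: apply (+1, -3, +1) → (-10, -13, 11)
step 12: apply (-5, +0, -3) → (-15, -13, 8)
step 13: apply (+0, +1, +0) → (-15, -12, 8)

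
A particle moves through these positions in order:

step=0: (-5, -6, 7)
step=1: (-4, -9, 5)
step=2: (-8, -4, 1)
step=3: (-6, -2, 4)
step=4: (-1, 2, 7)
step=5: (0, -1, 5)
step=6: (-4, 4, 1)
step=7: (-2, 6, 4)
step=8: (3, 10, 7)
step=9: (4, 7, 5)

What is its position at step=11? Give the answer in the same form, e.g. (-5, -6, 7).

Differencing gives (+1, -3, -2), (-4, +5, -4), (+2, +2, +3), (+5, +4, +3), (+1, -3, -2), (-4, +5, -4), (+2, +2, +3), (+5, +4, +3), (+1, -3, -2). This is the pattern (+1, -3, -2), (-4, +5, -4), (+2, +2, +3), (+5, +4, +3) repeated.
step 10: apply (-4, +5, -4) → (0, 12, 1)
step 11: apply (+2, +2, +3) → (2, 14, 4)

(2, 14, 4)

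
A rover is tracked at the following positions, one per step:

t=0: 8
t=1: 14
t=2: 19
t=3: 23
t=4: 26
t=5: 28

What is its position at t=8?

28

Successive displacements: +6, +5, +4, +3, +2 — each changes by -1.
step 6: 28 + 1 → 29
step 7: 29 + 0 → 29
step 8: 29 − 1 → 28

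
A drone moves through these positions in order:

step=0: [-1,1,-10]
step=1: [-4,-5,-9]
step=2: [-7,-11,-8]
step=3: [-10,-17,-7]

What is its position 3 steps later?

[-19,-35,-4]

Constant displacement of [-3,-6,+1] per step.
step 4: [-10,-17,-7] + [-3,-6,+1] → [-13,-23,-6]
step 5: [-13,-23,-6] + [-3,-6,+1] → [-16,-29,-5]
step 6: [-16,-29,-5] + [-3,-6,+1] → [-19,-35,-4]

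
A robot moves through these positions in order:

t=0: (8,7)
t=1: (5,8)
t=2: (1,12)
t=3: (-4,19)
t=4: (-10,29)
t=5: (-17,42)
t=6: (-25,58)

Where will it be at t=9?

(-55,124)

First differences are (-3,+1), (-4,+4), (-5,+7), (-6,+10), (-7,+13), (-8,+16); their common second difference is (-1,+3) (constant acceleration).
step 7: (-25,58) + (-9,+19) → (-34,77)
step 8: (-34,77) + (-10,+22) → (-44,99)
step 9: (-44,99) + (-11,+25) → (-55,124)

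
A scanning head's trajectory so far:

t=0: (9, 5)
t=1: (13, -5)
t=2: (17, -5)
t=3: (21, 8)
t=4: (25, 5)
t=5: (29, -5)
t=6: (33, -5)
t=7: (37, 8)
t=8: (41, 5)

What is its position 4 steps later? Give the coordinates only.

The first coordinate changes by +4 each step, so at step 12 it is 9 + 12·(4) = 57.
The second coordinate repeats the cycle [5, -5, -5, 8] with period 4; step 12 mod 4 = 0, giving 5.

(57, 5)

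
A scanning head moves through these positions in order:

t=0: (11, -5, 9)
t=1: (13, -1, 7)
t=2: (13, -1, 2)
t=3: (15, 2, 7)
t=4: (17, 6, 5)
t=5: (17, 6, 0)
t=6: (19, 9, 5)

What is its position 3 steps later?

The moves between consecutive positions are (+2, +4, -2), (+0, +0, -5), (+2, +3, +5), (+2, +4, -2), (+0, +0, -5), (+2, +3, +5); they repeat the 3-cycle [(+2, +4, -2), (+0, +0, -5), (+2, +3, +5)].
step 7: apply (+2, +4, -2) → (21, 13, 3)
step 8: apply (+0, +0, -5) → (21, 13, -2)
step 9: apply (+2, +3, +5) → (23, 16, 3)

(23, 16, 3)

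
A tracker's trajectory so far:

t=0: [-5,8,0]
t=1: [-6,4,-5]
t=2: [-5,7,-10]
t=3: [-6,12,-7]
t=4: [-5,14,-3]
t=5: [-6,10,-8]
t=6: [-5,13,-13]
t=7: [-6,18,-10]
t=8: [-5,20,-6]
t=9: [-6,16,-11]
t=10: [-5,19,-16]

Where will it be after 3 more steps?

Step-to-step displacements: [-1,-4,-5], [+1,+3,-5], [-1,+5,+3], [+1,+2,+4], [-1,-4,-5], [+1,+3,-5], [-1,+5,+3], [+1,+2,+4], [-1,-4,-5], [+1,+3,-5] — a repeating cycle of length 4.
step 11: apply [-1,+5,+3] → [-6,24,-13]
step 12: apply [+1,+2,+4] → [-5,26,-9]
step 13: apply [-1,-4,-5] → [-6,22,-14]

[-6,22,-14]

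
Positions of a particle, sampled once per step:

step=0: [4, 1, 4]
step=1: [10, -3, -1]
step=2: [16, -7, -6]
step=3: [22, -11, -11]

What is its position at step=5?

[34, -19, -21]

The position changes by [+6, -4, -5] every step.
step 4: [22, -11, -11] + [+6, -4, -5] → [28, -15, -16]
step 5: [28, -15, -16] + [+6, -4, -5] → [34, -19, -21]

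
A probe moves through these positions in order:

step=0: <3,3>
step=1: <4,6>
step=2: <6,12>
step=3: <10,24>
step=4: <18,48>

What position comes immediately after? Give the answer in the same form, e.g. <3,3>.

Consecutive displacements <+1,+3>, <+2,+6>, <+4,+12>, <+8,+24> scale by a factor of 2 each step.
step 5: <18,48> + <+16,+48> → <34,96>

<34,96>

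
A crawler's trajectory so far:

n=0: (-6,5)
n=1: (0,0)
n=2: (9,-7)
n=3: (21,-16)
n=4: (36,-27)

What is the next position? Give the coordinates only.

First differences are (+6,-5), (+9,-7), (+12,-9), (+15,-11); their common second difference is (+3,-2) (constant acceleration).
step 5: (36,-27) + (+18,-13) → (54,-40)

(54,-40)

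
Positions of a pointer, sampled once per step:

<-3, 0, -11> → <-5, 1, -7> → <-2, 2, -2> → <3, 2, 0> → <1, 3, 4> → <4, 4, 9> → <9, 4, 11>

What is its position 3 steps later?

The moves between consecutive positions are <-2, +1, +4>, <+3, +1, +5>, <+5, +0, +2>, <-2, +1, +4>, <+3, +1, +5>, <+5, +0, +2>; they repeat the 3-cycle [<-2, +1, +4>, <+3, +1, +5>, <+5, +0, +2>].
step 7: apply <-2, +1, +4> → <7, 5, 15>
step 8: apply <+3, +1, +5> → <10, 6, 20>
step 9: apply <+5, +0, +2> → <15, 6, 22>

<15, 6, 22>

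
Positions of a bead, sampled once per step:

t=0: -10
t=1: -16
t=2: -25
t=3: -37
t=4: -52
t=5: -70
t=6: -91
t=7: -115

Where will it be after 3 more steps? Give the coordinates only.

Successive displacements: -6, -9, -12, -15, -18, -21, -24 — each changes by -3.
step 8: -115 − 27 → -142
step 9: -142 − 30 → -172
step 10: -172 − 33 → -205

-205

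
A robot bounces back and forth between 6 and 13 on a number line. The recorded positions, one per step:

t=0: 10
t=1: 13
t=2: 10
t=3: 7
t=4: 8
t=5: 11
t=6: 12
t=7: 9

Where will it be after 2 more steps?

9

The value travels 3 per step and bounces off the walls at 6 and 13.
  step 8: 9 → 6
  step 9: 6 → 9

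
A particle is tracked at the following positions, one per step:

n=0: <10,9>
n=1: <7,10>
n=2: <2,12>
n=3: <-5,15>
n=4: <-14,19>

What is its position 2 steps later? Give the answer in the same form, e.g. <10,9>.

<-38,30>

First differences are <-3,+1>, <-5,+2>, <-7,+3>, <-9,+4>; their common second difference is <-2,+1> (constant acceleration).
step 5: <-14,19> + <-11,+5> → <-25,24>
step 6: <-25,24> + <-13,+6> → <-38,30>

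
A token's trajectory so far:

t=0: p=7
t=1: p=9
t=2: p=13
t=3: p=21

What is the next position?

p=37

Consecutive displacements +2, +4, +8 scale by a factor of 2 each step.
step 4: 21 + 16 → p=37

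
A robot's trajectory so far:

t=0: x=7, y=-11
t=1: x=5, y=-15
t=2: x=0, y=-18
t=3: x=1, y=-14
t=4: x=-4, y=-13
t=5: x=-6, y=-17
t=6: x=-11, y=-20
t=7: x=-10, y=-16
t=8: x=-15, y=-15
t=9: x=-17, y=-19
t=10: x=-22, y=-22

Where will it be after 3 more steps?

Differencing gives (-2,-4), (-5,-3), (+1,+4), (-5,+1), (-2,-4), (-5,-3), (+1,+4), (-5,+1), (-2,-4), (-5,-3). This is the pattern (-2,-4), (-5,-3), (+1,+4), (-5,+1) repeated.
step 11: apply (+1,+4) → x=-21, y=-18
step 12: apply (-5,+1) → x=-26, y=-17
step 13: apply (-2,-4) → x=-28, y=-21

x=-28, y=-21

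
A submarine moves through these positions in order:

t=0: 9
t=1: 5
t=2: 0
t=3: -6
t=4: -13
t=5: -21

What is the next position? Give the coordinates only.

-30

First differences are -4, -5, -6, -7, -8; their common second difference is -1 (constant acceleration).
step 6: -21 − 9 → -30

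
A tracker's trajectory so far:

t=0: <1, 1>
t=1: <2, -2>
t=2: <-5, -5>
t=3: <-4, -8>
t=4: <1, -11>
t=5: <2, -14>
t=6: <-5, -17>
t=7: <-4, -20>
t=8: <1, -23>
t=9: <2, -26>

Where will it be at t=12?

The first coordinate repeats the cycle [1, 2, -5, -4] with period 4; step 12 mod 4 = 0, giving 1.
The second coordinate changes by -3 each step, so at step 12 it is 1 + 12·(-3) = -35.

<1, -35>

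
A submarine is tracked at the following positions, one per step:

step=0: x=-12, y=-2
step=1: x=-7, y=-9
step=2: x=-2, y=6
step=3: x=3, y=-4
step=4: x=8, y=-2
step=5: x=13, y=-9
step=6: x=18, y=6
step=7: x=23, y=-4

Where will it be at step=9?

x=33, y=-9

X: linear, +5 per step → 33 at step 9.
Y: cycles through -2, -9, 6, -4 every 4 steps. Step 9 lands at position 1 of the cycle → -9.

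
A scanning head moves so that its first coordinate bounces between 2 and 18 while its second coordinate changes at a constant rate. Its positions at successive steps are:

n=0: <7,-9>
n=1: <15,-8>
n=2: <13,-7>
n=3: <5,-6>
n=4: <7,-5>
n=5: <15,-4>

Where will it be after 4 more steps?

The first coordinate reflects between 2 and 18, moving 8 per step.
  step 6: 15 → 13
  step 7: 13 → 5
  step 8: 5 → 7
  step 9: 7 → 15
The second coordinate changes by +1 each step: at step 9 it is 0.

<15,0>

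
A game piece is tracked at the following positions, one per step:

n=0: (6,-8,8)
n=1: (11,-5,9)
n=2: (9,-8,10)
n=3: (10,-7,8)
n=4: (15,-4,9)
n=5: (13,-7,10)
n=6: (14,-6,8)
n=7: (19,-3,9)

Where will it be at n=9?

(18,-5,8)

Differencing gives (+5,+3,+1), (-2,-3,+1), (+1,+1,-2), (+5,+3,+1), (-2,-3,+1), (+1,+1,-2), (+5,+3,+1). This is the pattern (+5,+3,+1), (-2,-3,+1), (+1,+1,-2) repeated.
step 8: apply (-2,-3,+1) → (17,-6,10)
step 9: apply (+1,+1,-2) → (18,-5,8)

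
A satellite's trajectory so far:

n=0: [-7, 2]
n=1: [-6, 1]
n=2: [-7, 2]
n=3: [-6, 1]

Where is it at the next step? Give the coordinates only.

Consecutive displacements [+1, -1], [-1, +1], [+1, -1] scale by a factor of -1 each step.
step 4: [-6, 1] + [-1, +1] → [-7, 2]

[-7, 2]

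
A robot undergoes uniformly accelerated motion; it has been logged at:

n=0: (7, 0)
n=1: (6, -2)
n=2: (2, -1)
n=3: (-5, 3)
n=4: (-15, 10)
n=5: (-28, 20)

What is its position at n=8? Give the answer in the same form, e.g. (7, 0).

First differences are (-1, -2), (-4, +1), (-7, +4), (-10, +7), (-13, +10); their common second difference is (-3, +3) (constant acceleration).
step 6: (-28, 20) + (-16, +13) → (-44, 33)
step 7: (-44, 33) + (-19, +16) → (-63, 49)
step 8: (-63, 49) + (-22, +19) → (-85, 68)

(-85, 68)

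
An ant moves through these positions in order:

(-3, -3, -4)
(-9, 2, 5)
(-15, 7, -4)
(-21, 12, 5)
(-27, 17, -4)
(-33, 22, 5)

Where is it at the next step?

First: linear, -6 per step → -39 at step 6.
Second: linear, +5 per step → 27 at step 6.
Third: cycles through -4, 5 every 2 steps. Step 6 lands at position 0 of the cycle → -4.

(-39, 27, -4)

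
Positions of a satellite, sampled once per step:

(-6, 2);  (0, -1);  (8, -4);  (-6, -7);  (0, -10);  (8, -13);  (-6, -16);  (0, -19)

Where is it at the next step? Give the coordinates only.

(8, -22)

The first coordinate repeats the cycle [-6, 0, 8] with period 3; step 8 mod 3 = 2, giving 8.
The second coordinate changes by -3 each step, so at step 8 it is 2 + 8·(-3) = -22.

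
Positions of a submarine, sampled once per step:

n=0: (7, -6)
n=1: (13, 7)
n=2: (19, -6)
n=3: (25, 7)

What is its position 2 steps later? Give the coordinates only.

The first coordinate changes by +6 each step, so at step 5 it is 7 + 5·(6) = 37.
The second coordinate repeats the cycle [-6, 7] with period 2; step 5 mod 2 = 1, giving 7.

(37, 7)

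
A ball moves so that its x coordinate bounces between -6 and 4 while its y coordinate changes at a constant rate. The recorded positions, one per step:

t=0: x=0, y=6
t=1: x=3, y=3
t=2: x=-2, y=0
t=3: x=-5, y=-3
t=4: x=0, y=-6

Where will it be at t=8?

x=0, y=-18

The x coordinate travels 5 per step and bounces off the walls at -6 and 4.
  step 5: 0 → 3
  step 6: 3 → -2
  step 7: -2 → -5
  step 8: -5 → 0
The y coordinate changes by -3 each step: at step 8 it is -18.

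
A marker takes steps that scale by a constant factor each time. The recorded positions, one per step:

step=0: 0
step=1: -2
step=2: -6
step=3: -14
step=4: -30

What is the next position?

-62

The jumps are -2, -4, -8, -16 — a geometric progression with ratio 2.
step 5: -30 − 32 → -62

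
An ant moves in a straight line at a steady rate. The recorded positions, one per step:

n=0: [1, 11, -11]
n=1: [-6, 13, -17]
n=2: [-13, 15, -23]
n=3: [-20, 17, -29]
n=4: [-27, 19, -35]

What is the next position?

[-34, 21, -41]

Constant displacement of [-7, +2, -6] per step.
step 5: [-27, 19, -35] + [-7, +2, -6] → [-34, 21, -41]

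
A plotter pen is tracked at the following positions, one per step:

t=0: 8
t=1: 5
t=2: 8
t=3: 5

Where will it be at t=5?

Consecutive displacements -3, +3, -3 scale by a factor of -1 each step.
step 4: 5 + 3 → 8
step 5: 8 − 3 → 5

5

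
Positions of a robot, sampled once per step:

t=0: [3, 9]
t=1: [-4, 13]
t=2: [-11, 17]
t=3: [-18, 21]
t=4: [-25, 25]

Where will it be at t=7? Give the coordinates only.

[-46, 37]

The position changes by [-7, +4] every step.
step 5: [-25, 25] + [-7, +4] → [-32, 29]
step 6: [-32, 29] + [-7, +4] → [-39, 33]
step 7: [-39, 33] + [-7, +4] → [-46, 37]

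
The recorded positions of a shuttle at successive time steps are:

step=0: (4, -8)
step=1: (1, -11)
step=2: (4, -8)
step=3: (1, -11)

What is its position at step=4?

Consecutive displacements (-3, -3), (+3, +3), (-3, -3) scale by a factor of -1 each step.
step 4: (1, -11) + (+3, +3) → (4, -8)

(4, -8)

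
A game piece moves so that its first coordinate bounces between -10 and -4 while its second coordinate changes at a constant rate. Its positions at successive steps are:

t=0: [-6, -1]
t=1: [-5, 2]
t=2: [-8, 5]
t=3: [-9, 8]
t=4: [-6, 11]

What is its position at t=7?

[-9, 20]

The first coordinate travels 3 per step and bounces off the walls at -10 and -4.
  step 5: -6 → -5
  step 6: -5 → -8
  step 7: -8 → -9
The second coordinate changes by +3 each step: at step 7 it is 20.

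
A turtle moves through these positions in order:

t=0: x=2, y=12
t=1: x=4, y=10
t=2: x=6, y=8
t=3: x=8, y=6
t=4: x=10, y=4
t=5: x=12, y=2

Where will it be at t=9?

x=20, y=-6

Each step adds (+2,-2) to the position.
step 6: x=12, y=2 + (+2,-2) → x=14, y=0
step 7: x=14, y=0 + (+2,-2) → x=16, y=-2
step 8: x=16, y=-2 + (+2,-2) → x=18, y=-4
step 9: x=18, y=-4 + (+2,-2) → x=20, y=-6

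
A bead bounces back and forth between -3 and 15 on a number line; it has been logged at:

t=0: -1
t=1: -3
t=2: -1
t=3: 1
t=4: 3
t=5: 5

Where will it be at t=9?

13

The value reflects between -3 and 15, moving 2 per step.
  step 6: 5 → 7
  step 7: 7 → 9
  step 8: 9 → 11
  step 9: 11 → 13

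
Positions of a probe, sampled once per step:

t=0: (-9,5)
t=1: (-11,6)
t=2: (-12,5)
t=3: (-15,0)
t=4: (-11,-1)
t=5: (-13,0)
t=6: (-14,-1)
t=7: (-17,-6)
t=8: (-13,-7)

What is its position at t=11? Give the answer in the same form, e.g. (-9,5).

Step-to-step displacements: (-2,+1), (-1,-1), (-3,-5), (+4,-1), (-2,+1), (-1,-1), (-3,-5), (+4,-1) — a repeating cycle of length 4.
step 9: apply (-2,+1) → (-15,-6)
step 10: apply (-1,-1) → (-16,-7)
step 11: apply (-3,-5) → (-19,-12)

(-19,-12)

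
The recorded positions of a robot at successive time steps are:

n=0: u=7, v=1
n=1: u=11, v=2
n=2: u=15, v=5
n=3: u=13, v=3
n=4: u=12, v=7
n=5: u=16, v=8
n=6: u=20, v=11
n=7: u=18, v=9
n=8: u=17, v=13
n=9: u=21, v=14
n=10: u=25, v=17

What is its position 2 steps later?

The moves between consecutive positions are (+4,+1), (+4,+3), (-2,-2), (-1,+4), (+4,+1), (+4,+3), (-2,-2), (-1,+4), (+4,+1), (+4,+3); they repeat the 4-cycle [(+4,+1), (+4,+3), (-2,-2), (-1,+4)].
step 11: apply (-2,-2) → u=23, v=15
step 12: apply (-1,+4) → u=22, v=19

u=22, v=19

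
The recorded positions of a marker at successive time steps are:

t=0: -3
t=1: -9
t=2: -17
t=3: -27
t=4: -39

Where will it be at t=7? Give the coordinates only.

-87

Taking differences between consecutive positions: -6, -8, -10, -12. These grow by -2 each step.
step 5: -39 − 14 → -53
step 6: -53 − 16 → -69
step 7: -69 − 18 → -87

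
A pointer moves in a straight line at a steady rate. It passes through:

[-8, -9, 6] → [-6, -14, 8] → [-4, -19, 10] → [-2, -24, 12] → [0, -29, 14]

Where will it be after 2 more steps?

Each step adds [+2, -5, +2] to the position.
step 5: [0, -29, 14] + [+2, -5, +2] → [2, -34, 16]
step 6: [2, -34, 16] + [+2, -5, +2] → [4, -39, 18]

[4, -39, 18]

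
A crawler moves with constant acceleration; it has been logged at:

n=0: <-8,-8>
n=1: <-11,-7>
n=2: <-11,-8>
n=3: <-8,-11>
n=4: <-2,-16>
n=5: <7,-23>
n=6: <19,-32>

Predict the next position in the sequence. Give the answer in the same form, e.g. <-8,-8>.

<34,-43>

First differences are <-3,+1>, <+0,-1>, <+3,-3>, <+6,-5>, <+9,-7>, <+12,-9>; their common second difference is <+3,-2> (constant acceleration).
step 7: <19,-32> + <+15,-11> → <34,-43>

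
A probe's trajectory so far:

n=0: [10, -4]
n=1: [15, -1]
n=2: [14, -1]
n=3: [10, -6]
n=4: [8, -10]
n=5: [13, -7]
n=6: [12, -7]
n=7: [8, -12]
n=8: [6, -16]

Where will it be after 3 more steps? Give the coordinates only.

[6, -18]

The moves between consecutive positions are [+5, +3], [-1, +0], [-4, -5], [-2, -4], [+5, +3], [-1, +0], [-4, -5], [-2, -4]; they repeat the 4-cycle [[+5, +3], [-1, +0], [-4, -5], [-2, -4]].
step 9: apply [+5, +3] → [11, -13]
step 10: apply [-1, +0] → [10, -13]
step 11: apply [-4, -5] → [6, -18]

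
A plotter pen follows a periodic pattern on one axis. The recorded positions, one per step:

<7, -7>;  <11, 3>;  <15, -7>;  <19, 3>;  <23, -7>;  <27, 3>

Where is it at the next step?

First: linear, +4 per step → 31 at step 6.
Second: cycles through -7, 3 every 2 steps. Step 6 lands at position 0 of the cycle → -7.

<31, -7>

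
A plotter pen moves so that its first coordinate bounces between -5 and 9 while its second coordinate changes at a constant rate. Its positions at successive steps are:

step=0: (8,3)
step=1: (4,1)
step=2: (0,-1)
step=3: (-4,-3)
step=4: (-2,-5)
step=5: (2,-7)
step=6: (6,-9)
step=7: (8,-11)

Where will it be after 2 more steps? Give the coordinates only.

(0,-15)

The first coordinate reflects between -5 and 9, moving 4 per step.
  step 8: 8 → 4
  step 9: 4 → 0
The second coordinate changes by -2 each step: at step 9 it is -15.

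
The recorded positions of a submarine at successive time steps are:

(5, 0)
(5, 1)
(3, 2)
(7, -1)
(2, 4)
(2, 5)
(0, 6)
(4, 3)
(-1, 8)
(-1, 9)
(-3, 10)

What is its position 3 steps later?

(-4, 13)

Differencing gives (+0, +1), (-2, +1), (+4, -3), (-5, +5), (+0, +1), (-2, +1), (+4, -3), (-5, +5), (+0, +1), (-2, +1). This is the pattern (+0, +1), (-2, +1), (+4, -3), (-5, +5) repeated.
step 11: apply (+4, -3) → (1, 7)
step 12: apply (-5, +5) → (-4, 12)
step 13: apply (+0, +1) → (-4, 13)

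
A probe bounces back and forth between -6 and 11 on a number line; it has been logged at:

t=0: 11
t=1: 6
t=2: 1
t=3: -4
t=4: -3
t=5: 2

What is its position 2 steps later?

10

The value reflects between -6 and 11, moving 5 per step.
  step 6: 2 → 7
  step 7: 7 → 10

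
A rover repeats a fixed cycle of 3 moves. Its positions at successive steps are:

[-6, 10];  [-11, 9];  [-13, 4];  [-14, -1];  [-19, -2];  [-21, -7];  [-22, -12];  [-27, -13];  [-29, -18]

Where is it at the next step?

Step-to-step displacements: [-5, -1], [-2, -5], [-1, -5], [-5, -1], [-2, -5], [-1, -5], [-5, -1], [-2, -5] — a repeating cycle of length 3.
step 9: apply [-1, -5] → [-30, -23]

[-30, -23]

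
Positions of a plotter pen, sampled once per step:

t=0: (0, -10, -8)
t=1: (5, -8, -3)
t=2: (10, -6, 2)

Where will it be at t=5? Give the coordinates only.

The position changes by (+5, +2, +5) every step.
step 3: (10, -6, 2) + (+5, +2, +5) → (15, -4, 7)
step 4: (15, -4, 7) + (+5, +2, +5) → (20, -2, 12)
step 5: (20, -2, 12) + (+5, +2, +5) → (25, 0, 17)

(25, 0, 17)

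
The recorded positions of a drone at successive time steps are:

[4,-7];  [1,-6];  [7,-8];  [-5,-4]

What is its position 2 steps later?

Step-to-step displacements: [-3,+1], [+6,-2], [-12,+4]; each is -2× the previous.
step 4: [-5,-4] + [+24,-8] → [19,-12]
step 5: [19,-12] + [-48,+16] → [-29,4]

[-29,4]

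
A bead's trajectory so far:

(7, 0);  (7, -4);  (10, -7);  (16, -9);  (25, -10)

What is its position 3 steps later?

(70, -7)

Successive displacements: (+0, -4), (+3, -3), (+6, -2), (+9, -1) — each changes by (+3, +1).
step 5: (25, -10) + (+12, +0) → (37, -10)
step 6: (37, -10) + (+15, +1) → (52, -9)
step 7: (52, -9) + (+18, +2) → (70, -7)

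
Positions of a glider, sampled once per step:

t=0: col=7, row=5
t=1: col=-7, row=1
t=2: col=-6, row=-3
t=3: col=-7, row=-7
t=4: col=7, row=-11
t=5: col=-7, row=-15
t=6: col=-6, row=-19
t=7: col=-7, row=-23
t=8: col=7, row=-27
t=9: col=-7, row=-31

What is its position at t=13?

col=-7, row=-47

Col: cycles through 7, -7, -6, -7 every 4 steps. Step 13 lands at position 1 of the cycle → -7.
Row: linear, -4 per step → -47 at step 13.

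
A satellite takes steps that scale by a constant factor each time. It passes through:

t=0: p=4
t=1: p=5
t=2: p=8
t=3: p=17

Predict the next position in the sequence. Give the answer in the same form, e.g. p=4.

Consecutive displacements +1, +3, +9 scale by a factor of 3 each step.
step 4: 17 + 27 → p=44

p=44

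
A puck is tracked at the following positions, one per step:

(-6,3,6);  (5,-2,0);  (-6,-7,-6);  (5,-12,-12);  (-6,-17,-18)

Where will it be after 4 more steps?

(-6,-37,-42)

First: cycles through -6, 5 every 2 steps. Step 8 lands at position 0 of the cycle → -6.
Second: linear, -5 per step → -37 at step 8.
Third: linear, -6 per step → -42 at step 8.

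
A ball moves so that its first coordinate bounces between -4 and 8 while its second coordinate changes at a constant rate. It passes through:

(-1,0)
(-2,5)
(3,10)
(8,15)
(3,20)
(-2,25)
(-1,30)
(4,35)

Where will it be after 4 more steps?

The first coordinate reflects between -4 and 8, moving 5 per step.
  step 8: 4 → 7
  step 9: 7 → 2
  step 10: 2 → -3
  step 11: -3 → 0
The second coordinate changes by +5 each step: at step 11 it is 55.

(0,55)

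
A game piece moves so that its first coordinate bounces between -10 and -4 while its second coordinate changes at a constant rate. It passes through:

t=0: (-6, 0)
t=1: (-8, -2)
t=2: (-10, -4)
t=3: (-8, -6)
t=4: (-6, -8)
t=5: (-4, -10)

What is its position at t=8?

(-10, -16)

The first coordinate reflects between -10 and -4, moving 2 per step.
  step 6: -4 → -6
  step 7: -6 → -8
  step 8: -8 → -10
The second coordinate changes by -2 each step: at step 8 it is -16.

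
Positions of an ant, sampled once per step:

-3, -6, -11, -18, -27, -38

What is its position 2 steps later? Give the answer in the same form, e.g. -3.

Successive displacements: -3, -5, -7, -9, -11 — each changes by -2.
step 6: -38 − 13 → -51
step 7: -51 − 15 → -66

-66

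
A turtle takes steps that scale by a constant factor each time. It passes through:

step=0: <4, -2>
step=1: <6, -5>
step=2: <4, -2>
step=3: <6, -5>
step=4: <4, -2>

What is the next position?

Step-to-step displacements: <+2, -3>, <-2, +3>, <+2, -3>, <-2, +3>; each is -1× the previous.
step 5: <4, -2> + <+2, -3> → <6, -5>

<6, -5>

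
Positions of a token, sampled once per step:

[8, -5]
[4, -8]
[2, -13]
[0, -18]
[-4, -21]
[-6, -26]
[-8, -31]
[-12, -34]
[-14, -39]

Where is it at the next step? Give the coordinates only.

[-16, -44]

Differencing gives [-4, -3], [-2, -5], [-2, -5], [-4, -3], [-2, -5], [-2, -5], [-4, -3], [-2, -5]. This is the pattern [-4, -3], [-2, -5], [-2, -5] repeated.
step 9: apply [-2, -5] → [-16, -44]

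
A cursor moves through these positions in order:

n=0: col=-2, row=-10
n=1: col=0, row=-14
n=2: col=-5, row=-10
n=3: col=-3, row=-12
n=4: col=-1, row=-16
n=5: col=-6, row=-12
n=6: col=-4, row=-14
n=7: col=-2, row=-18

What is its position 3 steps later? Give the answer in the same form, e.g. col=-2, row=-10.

col=-3, row=-20

The moves between consecutive positions are (+2, -4), (-5, +4), (+2, -2), (+2, -4), (-5, +4), (+2, -2), (+2, -4); they repeat the 3-cycle [(+2, -4), (-5, +4), (+2, -2)].
step 8: apply (-5, +4) → col=-7, row=-14
step 9: apply (+2, -2) → col=-5, row=-16
step 10: apply (+2, -4) → col=-3, row=-20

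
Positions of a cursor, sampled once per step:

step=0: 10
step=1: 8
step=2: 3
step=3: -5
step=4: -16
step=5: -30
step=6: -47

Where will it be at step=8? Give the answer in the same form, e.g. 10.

-90

First differences are -2, -5, -8, -11, -14, -17; their common second difference is -3 (constant acceleration).
step 7: -47 − 20 → -67
step 8: -67 − 23 → -90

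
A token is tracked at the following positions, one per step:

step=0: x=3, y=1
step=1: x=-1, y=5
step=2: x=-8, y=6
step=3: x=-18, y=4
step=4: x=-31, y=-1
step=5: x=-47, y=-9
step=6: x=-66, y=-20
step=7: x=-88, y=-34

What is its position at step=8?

Successive displacements: (-4, +4), (-7, +1), (-10, -2), (-13, -5), (-16, -8), (-19, -11), (-22, -14) — each changes by (-3, -3).
step 8: x=-88, y=-34 + (-25, -17) → x=-113, y=-51

x=-113, y=-51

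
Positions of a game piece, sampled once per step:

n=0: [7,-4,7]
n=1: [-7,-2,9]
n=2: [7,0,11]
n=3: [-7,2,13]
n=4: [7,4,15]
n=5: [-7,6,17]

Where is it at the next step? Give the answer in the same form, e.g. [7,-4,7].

The first coordinate repeats the cycle [7, -7] with period 2; step 6 mod 2 = 0, giving 7.
The second coordinate changes by +2 each step, so at step 6 it is -4 + 6·(2) = 8.
The third coordinate changes by +2 each step, so at step 6 it is 7 + 6·(2) = 19.

[7,8,19]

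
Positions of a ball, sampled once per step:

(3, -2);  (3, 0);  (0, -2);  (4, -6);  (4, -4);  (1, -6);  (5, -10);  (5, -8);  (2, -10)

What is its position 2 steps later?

(6, -12)

The moves between consecutive positions are (+0, +2), (-3, -2), (+4, -4), (+0, +2), (-3, -2), (+4, -4), (+0, +2), (-3, -2); they repeat the 3-cycle [(+0, +2), (-3, -2), (+4, -4)].
step 9: apply (+4, -4) → (6, -14)
step 10: apply (+0, +2) → (6, -12)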